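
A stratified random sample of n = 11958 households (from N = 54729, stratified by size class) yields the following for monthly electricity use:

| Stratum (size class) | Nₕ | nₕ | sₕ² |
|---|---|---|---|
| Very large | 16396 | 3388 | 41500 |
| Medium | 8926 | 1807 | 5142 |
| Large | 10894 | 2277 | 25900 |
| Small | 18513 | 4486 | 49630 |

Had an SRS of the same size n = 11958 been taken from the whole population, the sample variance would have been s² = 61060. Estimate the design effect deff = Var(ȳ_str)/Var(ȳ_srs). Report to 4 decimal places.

Var(ȳ_str) = Σ Wₕ²(1−fₕ)sₕ²/nₕ with Wₕ = Nₕ/54729:
  Very large: (16396/54729)²·(1−3388/16396)·41500/3388 = 0.87220407
  Medium: (8926/54729)²·(1−1807/8926)·5142/1807 = 0.060369109
  Large: (10894/54729)²·(1−2277/10894)·25900/2277 = 0.35648821
  Small: (18513/54729)²·(1−4486/18513)·49630/4486 = 0.95916115
  → Var(ȳ_str) = 2.2482225.
Var(ȳ_srs) = (1 − 11958/54729)·61060/11958 = 3.990526.
deff = 2.2482225 / 3.990526 = 0.5634.

0.5634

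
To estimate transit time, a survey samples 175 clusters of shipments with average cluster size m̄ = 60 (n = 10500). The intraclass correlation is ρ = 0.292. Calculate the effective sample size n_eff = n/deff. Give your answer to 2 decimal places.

deff = 1 + (60 − 1)·0.292 = 1 + 17.228 = 18.228.
n_eff = 10500 / 18.228 = 576.04.

576.04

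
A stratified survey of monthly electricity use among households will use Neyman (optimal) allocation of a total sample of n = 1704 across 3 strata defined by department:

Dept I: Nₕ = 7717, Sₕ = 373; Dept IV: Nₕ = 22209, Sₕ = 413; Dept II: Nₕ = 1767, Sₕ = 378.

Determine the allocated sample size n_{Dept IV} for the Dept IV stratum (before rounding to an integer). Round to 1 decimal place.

1228.9

Neyman allocation: nₕ = n·NₕSₕ / Σⱼ NⱼSⱼ.
Σ NⱼSⱼ = 7717·373 + 22209·413 + 1767·378 = 1.2718684 × 10^7.
n_{Dept IV} = 1704·22209·413 / (1.2718684 × 10^7) = 1228.9.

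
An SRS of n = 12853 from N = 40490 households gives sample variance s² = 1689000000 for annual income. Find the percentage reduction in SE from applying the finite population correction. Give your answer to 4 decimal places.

f = n/N = 12853/40490 = 0.31743640.
SE_no-fpc = √(s²/n) = 362.50381; SE_fpc = √((1−f)s²/n) = 299.49125.
Ratio = √(1−f) = 0.82617407. Reduction = 100·(1 − 0.82617407) = 17.3826%.

17.3826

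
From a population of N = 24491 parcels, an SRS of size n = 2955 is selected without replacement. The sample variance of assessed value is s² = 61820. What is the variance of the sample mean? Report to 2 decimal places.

18.40

Under SRS without replacement, Var(ȳ) = (1 − f)·s²/n with f = n/N = 2955/24491 = 0.12065657.
Var(ȳ) = (1 − 0.12065657)·61820/2955 = 0.87934343·20.920474 = 18.396281.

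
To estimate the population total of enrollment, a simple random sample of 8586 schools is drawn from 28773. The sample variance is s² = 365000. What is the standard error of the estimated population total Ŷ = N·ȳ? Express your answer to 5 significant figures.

157140

Var(Ŷ) = N²·Var(ȳ) = N²·(1 − n/N)·s²/n.
f = 8586/28773 = 0.29840475; Var(ȳ) = 0.70159525·365000/8586 = 29.825561.
Var(Ŷ) = 28773² · 29.825561 = 2.469215 × 10^10.
SE(Ŷ) = √(2.469215 × 10^10) = 157140.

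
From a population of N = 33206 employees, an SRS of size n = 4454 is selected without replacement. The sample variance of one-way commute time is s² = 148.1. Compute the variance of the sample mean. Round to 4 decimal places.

0.0288

Under SRS without replacement, Var(ȳ) = (1 − f)·s²/n with f = n/N = 4454/33206 = 0.13413239.
Var(ȳ) = (1 − 0.13413239)·148.1/4454 = 0.86586761·0.03325101 = 0.028790973.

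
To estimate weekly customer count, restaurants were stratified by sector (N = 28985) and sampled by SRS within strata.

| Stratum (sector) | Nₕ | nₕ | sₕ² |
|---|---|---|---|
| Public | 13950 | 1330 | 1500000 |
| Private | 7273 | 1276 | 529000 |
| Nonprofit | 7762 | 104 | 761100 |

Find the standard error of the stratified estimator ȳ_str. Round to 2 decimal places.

Var(ȳ_str) = Σₕ Wₕ²(1 − fₕ)sₕ²/nₕ with Wₕ = Nₕ/N, N = 28985.
Public: Wₕ = 0.48128342; term = 0.48128342²·(1 − 0.09534050)·1500000/1330 = 236.3342.
Private: Wₕ = 0.25092289; term = 0.25092289²·(1 − 0.17544342)·529000/1276 = 21.52316.
Nonprofit: Wₕ = 0.26779369; term = 0.26779369²·(1 − 0.01339861)·761100/104 = 517.78656.
Sum = 775.64392.
SE = √(775.64392) = 27.85.

27.85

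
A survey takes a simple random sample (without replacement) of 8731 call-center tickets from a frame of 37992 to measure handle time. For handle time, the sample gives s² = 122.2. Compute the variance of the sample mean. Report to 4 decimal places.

Under SRS without replacement, Var(ȳ) = (1 − f)·s²/n with f = n/N = 8731/37992 = 0.22981154.
Var(ȳ) = (1 − 0.22981154)·122.2/8731 = 0.77018846·0.013996106 = 0.010779639.

0.0108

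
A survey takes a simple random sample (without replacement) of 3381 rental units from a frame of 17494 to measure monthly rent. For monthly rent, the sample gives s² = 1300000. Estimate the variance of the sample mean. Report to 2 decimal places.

Under SRS without replacement, Var(ȳ) = (1 − f)·s²/n with f = n/N = 3381/17494 = 0.19326626.
Var(ȳ) = (1 − 0.19326626)·1300000/3381 = 0.80673374·384.50163 = 310.19043.

310.19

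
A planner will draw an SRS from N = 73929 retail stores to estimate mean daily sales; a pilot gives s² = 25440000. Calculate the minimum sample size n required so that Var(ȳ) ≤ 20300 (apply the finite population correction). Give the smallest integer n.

1233

Without fpc, n₀ = s²/D = 25440000/20300 = 1253.2020.
With fpc, (1 − n/N)·s²/n ≤ D requires n ≥ n₀/(1 + n₀/N) = 1253.2020/(1 + 1253.2020/73929) = 1232.3125.
Rounding up, n = 1233.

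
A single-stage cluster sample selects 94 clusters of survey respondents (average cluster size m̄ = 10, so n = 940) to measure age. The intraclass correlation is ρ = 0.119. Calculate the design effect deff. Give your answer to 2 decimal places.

deff = 1 + (10 − 1)·0.119 = 1 + 1.071 = 2.071.

2.07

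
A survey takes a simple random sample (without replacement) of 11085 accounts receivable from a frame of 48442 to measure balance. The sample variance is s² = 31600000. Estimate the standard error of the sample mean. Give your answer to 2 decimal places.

Under SRS without replacement, Var(ȳ) = (1 − f)·s²/n with f = n/N = 11085/48442 = 0.22883035.
Var(ȳ) = (1 − 0.22883035)·31600000/11085 = 0.77116965·2850.6991 = 2198.3726.
SE(ȳ) = √(2198.3726) = 46.89.

46.89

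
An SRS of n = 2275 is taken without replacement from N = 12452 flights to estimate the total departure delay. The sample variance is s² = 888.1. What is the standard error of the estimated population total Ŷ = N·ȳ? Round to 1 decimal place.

7033.5

Var(Ŷ) = N²·Var(ȳ) = N²·(1 − n/N)·s²/n.
f = 2275/12452 = 0.18270157; Var(ȳ) = 0.81729843·888.1/2275 = 0.31905175.
Var(Ŷ) = 12452² · 0.31905175 = 4.9469709 × 10^7.
SE(Ŷ) = √(4.9469709 × 10^7) = 7033.5.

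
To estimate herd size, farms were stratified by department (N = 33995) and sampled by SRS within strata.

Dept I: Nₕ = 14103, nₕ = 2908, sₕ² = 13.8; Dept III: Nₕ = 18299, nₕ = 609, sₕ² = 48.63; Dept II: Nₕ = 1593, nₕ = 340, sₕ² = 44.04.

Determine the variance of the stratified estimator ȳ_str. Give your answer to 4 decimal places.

0.0232

Var(ȳ_str) = Σₕ Wₕ²(1 − fₕ)sₕ²/nₕ with Wₕ = Nₕ/N, N = 33995.
Dept I: Wₕ = 0.41485513; term = 0.41485513²·(1 − 0.20619726)·13.8/2908 = 6.4832116 × 10^-4.
Dept III: Wₕ = 0.53828504; term = 0.53828504²·(1 − 0.03328051)·48.63/609 = 0.022367223.
Dept II: Wₕ = 0.04685983; term = 0.04685983²·(1 − 0.21343377)·44.04/340 = 2.2372017 × 10^-4.
Sum = 0.023239264.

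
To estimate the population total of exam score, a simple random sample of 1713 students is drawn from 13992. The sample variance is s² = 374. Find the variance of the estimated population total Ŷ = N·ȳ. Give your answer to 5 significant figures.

3.7511 × 10^7

Var(Ŷ) = N²·Var(ȳ) = N²·(1 − n/N)·s²/n.
f = 1713/13992 = 0.12242710; Var(ȳ) = 0.87757290·374/1713 = 0.19160085.
Var(Ŷ) = 13992² · 0.19160085 = 3.751086 × 10^7.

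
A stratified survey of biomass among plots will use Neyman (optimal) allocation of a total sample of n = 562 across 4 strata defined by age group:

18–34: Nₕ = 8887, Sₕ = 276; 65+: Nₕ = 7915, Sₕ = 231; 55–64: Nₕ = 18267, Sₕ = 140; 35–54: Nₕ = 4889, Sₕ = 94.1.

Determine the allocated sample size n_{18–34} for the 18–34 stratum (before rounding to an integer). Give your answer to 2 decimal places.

188.87

Neyman allocation: nₕ = n·NₕSₕ / Σⱼ NⱼSⱼ.
Σ NⱼSⱼ = 8887·276 + 7915·231 + 18267·140 + 4889·94.1 = 7.2986119 × 10^6.
n_{18–34} = 562·8887·276 / (7.2986119 × 10^6) = 188.87.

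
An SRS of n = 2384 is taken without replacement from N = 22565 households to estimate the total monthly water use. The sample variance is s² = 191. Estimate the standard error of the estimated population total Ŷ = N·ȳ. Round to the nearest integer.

Var(Ŷ) = N²·Var(ȳ) = N²·(1 − n/N)·s²/n.
f = 2384/22565 = 0.10565034; Var(ȳ) = 0.89434966·191/2384 = 0.071653014.
Var(Ŷ) = 22565² · 0.071653014 = 3.6484226 × 10^7.
SE(Ŷ) = √(3.6484226 × 10^7) = 6040.

6040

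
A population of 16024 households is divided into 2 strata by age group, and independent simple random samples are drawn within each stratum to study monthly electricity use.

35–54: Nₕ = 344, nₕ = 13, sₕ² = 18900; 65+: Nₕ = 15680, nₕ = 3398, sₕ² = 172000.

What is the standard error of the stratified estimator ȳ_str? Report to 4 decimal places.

Var(ȳ_str) = Σₕ Wₕ²(1 − fₕ)sₕ²/nₕ with Wₕ = Nₕ/N, N = 16024.
35–54: Wₕ = 0.02146780; term = 0.02146780²·(1 − 0.03779070)·18900/13 = 0.64470794.
65+: Wₕ = 0.97853220; term = 0.97853220²·(1 − 0.21670918)·172000/3398 = 37.964558.
Sum = 38.609266.
SE = √(38.609266) = 6.2136.

6.2136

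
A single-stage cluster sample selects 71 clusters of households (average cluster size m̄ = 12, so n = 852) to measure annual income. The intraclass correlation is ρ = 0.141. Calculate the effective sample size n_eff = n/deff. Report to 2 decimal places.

333.99

deff = 1 + (12 − 1)·0.141 = 1 + 1.551 = 2.551.
n_eff = 852 / 2.551 = 333.99.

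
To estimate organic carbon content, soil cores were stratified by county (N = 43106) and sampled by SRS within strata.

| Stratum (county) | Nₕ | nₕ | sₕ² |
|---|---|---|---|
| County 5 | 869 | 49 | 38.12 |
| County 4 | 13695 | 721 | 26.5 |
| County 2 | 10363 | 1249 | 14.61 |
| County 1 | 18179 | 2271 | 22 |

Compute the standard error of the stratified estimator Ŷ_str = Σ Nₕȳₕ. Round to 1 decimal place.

3315.3

Var(Ŷ_str) = Σₕ Nₕ²(1 − fₕ)sₕ²/nₕ.
County 5: 869²·(1 − 49/869)·38.12/49 = 554358.16.
County 4: 13695²·(1 − 721/13695)·26.5/721 = 6.5305016 × 10^6.
County 2: 10363²·(1 − 1249/10363)·14.61/1249 = 1.1047965 × 10^6.
County 1: 18179²·(1 − 2271/18179)·22/2271 = 2.8015032 × 10^6.
Sum = 1.0991159 × 10^7.
SE = √(1.0991159 × 10^7) = 3315.3.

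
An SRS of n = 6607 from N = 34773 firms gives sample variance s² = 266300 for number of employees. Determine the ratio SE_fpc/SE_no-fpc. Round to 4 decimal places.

f = n/N = 6607/34773 = 0.19000374.
SE_no-fpc = √(s²/n) = 6.3486799; SE_fpc = √((1−f)s²/n) = 5.7137987.
Ratio = √(1−f) = 0.89999792.

0.9000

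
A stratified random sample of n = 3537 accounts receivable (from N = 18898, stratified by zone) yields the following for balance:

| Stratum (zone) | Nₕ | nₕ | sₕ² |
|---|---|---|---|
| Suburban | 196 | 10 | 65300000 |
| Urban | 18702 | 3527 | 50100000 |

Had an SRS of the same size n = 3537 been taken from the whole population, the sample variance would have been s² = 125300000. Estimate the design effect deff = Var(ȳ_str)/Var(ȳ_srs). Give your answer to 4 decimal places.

Var(ȳ_str) = Σ Wₕ²(1−fₕ)sₕ²/nₕ with Wₕ = Nₕ/18898:
  Suburban: (196/18898)²·(1−10/196)·65300000/10 = 666.57728
  Urban: (18702/18898)²·(1−3527/18702)·50100000/3527 = 11288.009
  → Var(ȳ_str) = 11954.586.
Var(ȳ_srs) = (1 − 3537/18898)·125300000/3537 = 28795.171.
deff = 11954.586 / 28795.171 = 0.4152.

0.4152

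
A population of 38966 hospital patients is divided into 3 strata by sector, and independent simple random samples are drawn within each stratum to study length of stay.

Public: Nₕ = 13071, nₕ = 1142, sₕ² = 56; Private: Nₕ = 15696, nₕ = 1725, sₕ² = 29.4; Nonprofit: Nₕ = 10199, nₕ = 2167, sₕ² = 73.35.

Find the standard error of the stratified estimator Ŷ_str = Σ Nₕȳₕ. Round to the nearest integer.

Var(Ŷ_str) = Σₕ Nₕ²(1 − fₕ)sₕ²/nₕ.
Public: 13071²·(1 − 1142/13071)·56/1142 = 7.6460085 × 10^6.
Private: 15696²·(1 − 1725/15696)·29.4/1725 = 3.7374442 × 10^6.
Nonprofit: 10199²·(1 − 2167/10199)·73.35/2167 = 2.7728252 × 10^6.
Sum = 1.4156278 × 10^7.
SE = √(1.4156278 × 10^7) = 3762.

3762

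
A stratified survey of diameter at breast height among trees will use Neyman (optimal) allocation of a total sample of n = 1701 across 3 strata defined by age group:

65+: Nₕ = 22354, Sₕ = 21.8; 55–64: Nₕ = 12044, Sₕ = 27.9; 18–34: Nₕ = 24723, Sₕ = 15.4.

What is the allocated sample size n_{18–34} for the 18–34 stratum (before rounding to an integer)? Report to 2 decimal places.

Neyman allocation: nₕ = n·NₕSₕ / Σⱼ NⱼSⱼ.
Σ NⱼSⱼ = 22354·21.8 + 12044·27.9 + 24723·15.4 = 1.204079 × 10^6.
n_{18–34} = 1701·24723·15.4 / (1.204079 × 10^6) = 537.86.

537.86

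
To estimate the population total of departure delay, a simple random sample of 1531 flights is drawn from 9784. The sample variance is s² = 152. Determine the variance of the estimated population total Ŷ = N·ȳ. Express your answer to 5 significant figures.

8.0167 × 10^6

Var(Ŷ) = N²·Var(ȳ) = N²·(1 − n/N)·s²/n.
f = 1531/9784 = 0.15647997; Var(ȳ) = 0.84352003·152/1531 = 0.083745947.
Var(Ŷ) = 9784² · 0.083745947 = 8.0167195 × 10^6.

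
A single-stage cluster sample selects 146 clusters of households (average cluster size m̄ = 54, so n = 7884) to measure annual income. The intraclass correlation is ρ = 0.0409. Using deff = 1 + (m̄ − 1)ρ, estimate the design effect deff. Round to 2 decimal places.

3.17

deff = 1 + (54 − 1)·0.0409 = 1 + 2.1677 = 3.1677.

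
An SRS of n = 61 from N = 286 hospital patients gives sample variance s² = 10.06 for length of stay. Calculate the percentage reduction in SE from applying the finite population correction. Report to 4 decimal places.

11.3031

f = n/N = 61/286 = 0.21328671.
SE_no-fpc = √(s²/n) = 0.40610101; SE_fpc = √((1−f)s²/n) = 0.36019884.
Ratio = √(1−f) = 0.88696859. Reduction = 100·(1 − 0.88696859) = 11.3031%.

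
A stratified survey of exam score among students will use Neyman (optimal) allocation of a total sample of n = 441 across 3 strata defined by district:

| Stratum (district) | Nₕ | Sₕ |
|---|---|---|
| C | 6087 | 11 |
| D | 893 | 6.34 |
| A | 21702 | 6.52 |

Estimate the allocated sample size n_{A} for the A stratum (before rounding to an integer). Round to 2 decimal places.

291.43

Neyman allocation: nₕ = n·NₕSₕ / Σⱼ NⱼSⱼ.
Σ NⱼSⱼ = 6087·11 + 893·6.34 + 21702·6.52 = 214115.66.
n_{A} = 441·21702·6.52 / 214115.66 = 291.43.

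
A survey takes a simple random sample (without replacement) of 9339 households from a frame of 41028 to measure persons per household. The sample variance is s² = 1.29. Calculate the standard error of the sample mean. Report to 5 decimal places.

0.01033

Under SRS without replacement, Var(ȳ) = (1 − f)·s²/n with f = n/N = 9339/41028 = 0.22762504.
Var(ȳ) = (1 − 0.22762504)·1.29/9339 = 0.77237496·1.3813042 × 10^-4 = 1.0668848 × 10^-4.
SE(ȳ) = √(1.0668848 × 10^-4) = 0.01033.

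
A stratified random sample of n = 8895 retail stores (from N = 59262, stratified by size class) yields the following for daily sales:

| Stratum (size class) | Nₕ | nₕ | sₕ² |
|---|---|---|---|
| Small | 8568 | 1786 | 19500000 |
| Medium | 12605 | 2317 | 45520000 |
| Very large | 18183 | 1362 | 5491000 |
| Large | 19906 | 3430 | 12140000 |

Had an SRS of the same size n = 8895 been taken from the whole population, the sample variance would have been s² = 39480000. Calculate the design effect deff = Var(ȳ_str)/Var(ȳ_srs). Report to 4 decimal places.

0.4209

Var(ȳ_str) = Σ Wₕ²(1−fₕ)sₕ²/nₕ with Wₕ = Nₕ/59262:
  Small: (8568/59262)²·(1−1786/8568)·19500000/1786 = 180.64993
  Medium: (12605/59262)²·(1−2317/12605)·45520000/2317 = 725.43318
  Very large: (18183/59262)²·(1−1362/18183)·5491000/1362 = 351.10667
  Large: (19906/59262)²·(1−3430/19906)·12140000/3430 = 330.52761
  → Var(ȳ_str) = 1587.7174.
Var(ȳ_srs) = (1 − 8895/59262)·39480000/8895 = 3772.2544.
deff = 1587.7174 / 3772.2544 = 0.4209.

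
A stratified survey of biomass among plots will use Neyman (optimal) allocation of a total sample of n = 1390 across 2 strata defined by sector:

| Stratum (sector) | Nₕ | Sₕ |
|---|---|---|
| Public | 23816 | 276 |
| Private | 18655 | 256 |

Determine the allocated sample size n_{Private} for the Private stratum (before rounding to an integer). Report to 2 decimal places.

Neyman allocation: nₕ = n·NₕSₕ / Σⱼ NⱼSⱼ.
Σ NⱼSⱼ = 23816·276 + 18655·256 = 1.1348896 × 10^7.
n_{Private} = 1390·18655·256 / (1.1348896 × 10^7) = 584.92.

584.92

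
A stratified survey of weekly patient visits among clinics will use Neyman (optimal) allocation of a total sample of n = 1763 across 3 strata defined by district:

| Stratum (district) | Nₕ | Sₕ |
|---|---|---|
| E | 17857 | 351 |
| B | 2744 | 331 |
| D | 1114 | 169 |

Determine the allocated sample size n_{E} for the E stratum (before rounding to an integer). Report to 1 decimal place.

1500.5

Neyman allocation: nₕ = n·NₕSₕ / Σⱼ NⱼSⱼ.
Σ NⱼSⱼ = 17857·351 + 2744·331 + 1114·169 = 7.364337 × 10^6.
n_{E} = 1763·17857·351 / (7.364337 × 10^6) = 1500.5.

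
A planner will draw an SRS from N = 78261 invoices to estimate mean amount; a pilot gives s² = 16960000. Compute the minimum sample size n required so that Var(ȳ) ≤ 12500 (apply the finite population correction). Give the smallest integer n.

Without fpc, n₀ = s²/D = 16960000/12500 = 1356.8000.
With fpc, (1 − n/N)·s²/n ≤ D requires n ≥ n₀/(1 + n₀/N) = 1356.8000/(1 + 1356.8000/78261) = 1333.6782.
Rounding up, n = 1334.

1334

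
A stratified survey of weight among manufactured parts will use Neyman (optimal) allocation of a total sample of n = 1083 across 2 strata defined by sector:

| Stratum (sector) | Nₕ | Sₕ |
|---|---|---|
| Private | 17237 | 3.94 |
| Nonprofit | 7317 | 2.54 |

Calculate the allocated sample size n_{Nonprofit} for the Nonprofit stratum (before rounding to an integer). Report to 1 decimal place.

Neyman allocation: nₕ = n·NₕSₕ / Σⱼ NⱼSⱼ.
Σ NⱼSⱼ = 17237·3.94 + 7317·2.54 = 86498.96.
n_{Nonprofit} = 1083·7317·2.54 / 86498.96 = 232.7.

232.7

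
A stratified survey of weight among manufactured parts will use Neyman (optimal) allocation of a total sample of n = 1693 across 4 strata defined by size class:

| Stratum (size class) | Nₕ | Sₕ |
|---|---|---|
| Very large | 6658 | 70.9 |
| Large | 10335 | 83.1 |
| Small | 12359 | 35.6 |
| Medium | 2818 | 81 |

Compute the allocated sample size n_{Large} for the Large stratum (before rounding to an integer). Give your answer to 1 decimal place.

Neyman allocation: nₕ = n·NₕSₕ / Σⱼ NⱼSⱼ.
Σ NⱼSⱼ = 6658·70.9 + 10335·83.1 + 12359·35.6 + 2818·81 = 1.9991291 × 10^6.
n_{Large} = 1693·10335·83.1 / (1.9991291 × 10^6) = 727.3.

727.3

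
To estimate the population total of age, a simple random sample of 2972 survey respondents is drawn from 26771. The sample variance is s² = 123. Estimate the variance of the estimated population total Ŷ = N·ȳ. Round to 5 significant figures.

2.6368 × 10^7

Var(Ŷ) = N²·Var(ȳ) = N²·(1 − n/N)·s²/n.
f = 2972/26771 = 0.11101565; Var(ȳ) = 0.88898435·123/2972 = 0.036791748.
Var(Ŷ) = 26771² · 0.036791748 = 2.6368147 × 10^7.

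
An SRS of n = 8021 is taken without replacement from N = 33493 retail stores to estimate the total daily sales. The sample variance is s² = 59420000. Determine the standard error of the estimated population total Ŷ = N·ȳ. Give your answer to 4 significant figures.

Var(Ŷ) = N²·Var(ȳ) = N²·(1 − n/N)·s²/n.
f = 8021/33493 = 0.23948288; Var(ȳ) = 0.76051712·59420000/8021 = 5633.9518.
Var(Ŷ) = 33493² · 5633.9518 = 6.3200604 × 10^12.
SE(Ŷ) = √(6.3200604 × 10^12) = 2.514 × 10^6.

2.514 × 10^6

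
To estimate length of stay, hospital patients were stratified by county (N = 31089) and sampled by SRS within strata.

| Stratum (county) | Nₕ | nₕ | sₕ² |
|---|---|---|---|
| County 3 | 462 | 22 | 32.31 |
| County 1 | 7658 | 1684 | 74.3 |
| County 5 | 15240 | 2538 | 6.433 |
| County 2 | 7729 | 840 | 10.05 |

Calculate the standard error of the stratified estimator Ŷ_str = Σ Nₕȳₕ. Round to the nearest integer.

1856

Var(Ŷ_str) = Σₕ Nₕ²(1 − fₕ)sₕ²/nₕ.
County 3: 462²·(1 − 22/462)·32.31/22 = 298544.4.
County 1: 7658²·(1 − 1684/7658)·74.3/1684 = 2.0184933 × 10^6.
County 5: 15240²·(1 − 2538/15240)·6.433/2538 = 490658.14.
County 2: 7729²·(1 − 840/7729)·10.05/840 = 637039.36.
Sum = 3.4447352 × 10^6.
SE = √(3.4447352 × 10^6) = 1856.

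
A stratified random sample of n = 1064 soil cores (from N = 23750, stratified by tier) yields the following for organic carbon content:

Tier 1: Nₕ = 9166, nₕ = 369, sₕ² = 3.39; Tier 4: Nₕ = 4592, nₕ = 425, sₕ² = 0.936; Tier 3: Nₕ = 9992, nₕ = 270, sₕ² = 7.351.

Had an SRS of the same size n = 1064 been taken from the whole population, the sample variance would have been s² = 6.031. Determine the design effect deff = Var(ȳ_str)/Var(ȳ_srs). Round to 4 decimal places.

1.1224

Var(ȳ_str) = Σ Wₕ²(1−fₕ)sₕ²/nₕ with Wₕ = Nₕ/23750:
  Tier 1: (9166/23750)²·(1−369/9166)·3.39/369 = 0.0013132897
  Tier 4: (4592/23750)²·(1−425/4592)·0.936/425 = 7.471109 × 10^-5
  Tier 3: (9992/23750)²·(1−270/9992)·7.351/270 = 0.004688819
  → Var(ȳ_str) = 0.0060768198.
Var(ȳ_srs) = (1 − 1064/23750)·6.031/1064 = 0.0054142962.
deff = 0.0060768198 / 0.0054142962 = 1.1224.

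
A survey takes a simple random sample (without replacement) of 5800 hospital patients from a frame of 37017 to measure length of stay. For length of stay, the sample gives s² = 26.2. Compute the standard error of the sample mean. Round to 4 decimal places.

Under SRS without replacement, Var(ȳ) = (1 − f)·s²/n with f = n/N = 5800/37017 = 0.15668477.
Var(ȳ) = (1 − 0.15668477)·26.2/5800 = 0.84331523·0.0045172414 = 0.0038094585.
SE(ȳ) = √(0.0038094585) = 0.0617.

0.0617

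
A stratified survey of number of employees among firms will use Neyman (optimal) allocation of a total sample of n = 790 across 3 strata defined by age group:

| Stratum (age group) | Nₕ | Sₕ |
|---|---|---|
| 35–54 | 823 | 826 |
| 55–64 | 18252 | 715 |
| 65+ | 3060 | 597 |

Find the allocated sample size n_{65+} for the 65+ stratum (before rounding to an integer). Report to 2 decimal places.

Neyman allocation: nₕ = n·NₕSₕ / Σⱼ NⱼSⱼ.
Σ NⱼSⱼ = 823·826 + 18252·715 + 3060·597 = 1.5556798 × 10^7.
n_{65+} = 790·3060·597 / (1.5556798 × 10^7) = 92.77.

92.77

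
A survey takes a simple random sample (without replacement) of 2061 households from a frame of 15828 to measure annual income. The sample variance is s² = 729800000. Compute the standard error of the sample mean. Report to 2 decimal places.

Under SRS without replacement, Var(ȳ) = (1 − f)·s²/n with f = n/N = 2061/15828 = 0.13021228.
Var(ȳ) = (1 − 0.13021228)·729800000/2061 = 0.86978772·354099.95 = 307991.79.
SE(ȳ) = √(307991.79) = 554.97.

554.97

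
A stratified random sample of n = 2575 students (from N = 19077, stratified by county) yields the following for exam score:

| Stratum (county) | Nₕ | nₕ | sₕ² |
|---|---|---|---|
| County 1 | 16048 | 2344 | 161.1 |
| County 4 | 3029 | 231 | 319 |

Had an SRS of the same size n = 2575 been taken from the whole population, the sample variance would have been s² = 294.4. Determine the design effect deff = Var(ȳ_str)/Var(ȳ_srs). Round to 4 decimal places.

Var(ȳ_str) = Σ Wₕ²(1−fₕ)sₕ²/nₕ with Wₕ = Nₕ/19077:
  County 1: (16048/19077)²·(1−2344/16048)·161.1/2344 = 0.041532305
  County 4: (3029/19077)²·(1−231/3029)·319/231 = 0.032159222
  → Var(ȳ_str) = 0.073691527.
Var(ȳ_srs) = (1 − 2575/19077)·294.4/2575 = 0.098897901.
deff = 0.073691527 / 0.098897901 = 0.7451.

0.7451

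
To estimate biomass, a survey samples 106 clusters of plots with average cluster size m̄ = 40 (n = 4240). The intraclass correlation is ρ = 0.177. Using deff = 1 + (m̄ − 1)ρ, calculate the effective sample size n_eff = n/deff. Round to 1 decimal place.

deff = 1 + (40 − 1)·0.177 = 1 + 6.903 = 7.903.
n_eff = 4240 / 7.903 = 536.5.

536.5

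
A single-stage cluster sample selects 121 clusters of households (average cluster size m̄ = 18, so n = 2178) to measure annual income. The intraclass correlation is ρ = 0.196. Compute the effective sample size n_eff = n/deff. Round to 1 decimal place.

deff = 1 + (18 − 1)·0.196 = 1 + 3.332 = 4.332.
n_eff = 2178 / 4.332 = 502.8.

502.8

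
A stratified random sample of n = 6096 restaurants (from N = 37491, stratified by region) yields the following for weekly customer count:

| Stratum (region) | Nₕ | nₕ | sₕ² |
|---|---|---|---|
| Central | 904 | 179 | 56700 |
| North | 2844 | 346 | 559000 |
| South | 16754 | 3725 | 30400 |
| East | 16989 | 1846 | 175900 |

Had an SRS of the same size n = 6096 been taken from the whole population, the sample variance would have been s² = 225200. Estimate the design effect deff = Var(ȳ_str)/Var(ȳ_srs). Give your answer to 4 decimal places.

0.8735

Var(ȳ_str) = Σ Wₕ²(1−fₕ)sₕ²/nₕ with Wₕ = Nₕ/37491:
  Central: (904/37491)²·(1−179/904)·56700/179 = 0.14770065
  North: (2844/37491)²·(1−346/2844)·559000/346 = 8.165893
  South: (16754/37491)²·(1−3725/16754)·30400/3725 = 1.2674267
  East: (16989/37491)²·(1−1846/16989)·175900/1846 = 17.440536
  → Var(ȳ_str) = 27.021556.
Var(ȳ_srs) = (1 − 6096/37491)·225200/6096 = 30.935482.
deff = 27.021556 / 30.935482 = 0.8735.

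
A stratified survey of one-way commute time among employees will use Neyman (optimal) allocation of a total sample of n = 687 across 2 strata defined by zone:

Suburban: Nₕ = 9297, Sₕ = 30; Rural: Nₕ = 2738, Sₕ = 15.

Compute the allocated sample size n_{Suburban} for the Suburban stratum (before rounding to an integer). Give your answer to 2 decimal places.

Neyman allocation: nₕ = n·NₕSₕ / Σⱼ NⱼSⱼ.
Σ NⱼSⱼ = 9297·30 + 2738·15 = 319980.
n_{Suburban} = 687·9297·30 / 319980 = 598.82.

598.82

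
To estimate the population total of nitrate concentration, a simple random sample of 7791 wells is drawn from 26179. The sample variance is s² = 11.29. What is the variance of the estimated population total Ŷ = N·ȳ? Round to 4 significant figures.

697600

Var(Ŷ) = N²·Var(ȳ) = N²·(1 − n/N)·s²/n.
f = 7791/26179 = 0.29760495; Var(ȳ) = 0.70239505·11.29/7791 = 0.0010178462.
Var(Ŷ) = 26179² · 0.0010178462 = 697570.76.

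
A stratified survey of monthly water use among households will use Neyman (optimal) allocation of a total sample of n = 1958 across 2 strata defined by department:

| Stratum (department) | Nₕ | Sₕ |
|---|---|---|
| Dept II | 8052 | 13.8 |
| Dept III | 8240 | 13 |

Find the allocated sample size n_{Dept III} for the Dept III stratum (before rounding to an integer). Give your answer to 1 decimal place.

961.1

Neyman allocation: nₕ = n·NₕSₕ / Σⱼ NⱼSⱼ.
Σ NⱼSⱼ = 8052·13.8 + 8240·13 = 218237.6.
n_{Dept III} = 1958·8240·13 / 218237.6 = 961.1.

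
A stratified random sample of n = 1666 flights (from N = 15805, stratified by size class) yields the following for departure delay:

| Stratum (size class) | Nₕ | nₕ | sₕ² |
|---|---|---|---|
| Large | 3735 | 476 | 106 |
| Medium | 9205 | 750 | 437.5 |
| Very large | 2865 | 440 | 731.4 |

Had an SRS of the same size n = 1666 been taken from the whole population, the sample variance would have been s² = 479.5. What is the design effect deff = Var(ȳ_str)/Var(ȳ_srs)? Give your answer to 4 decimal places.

Var(ȳ_str) = Σ Wₕ²(1−fₕ)sₕ²/nₕ with Wₕ = Nₕ/15805:
  Large: (3735/15805)²·(1−476/3735)·106/476 = 0.010851378
  Medium: (9205/15805)²·(1−750/9205)·437.5/750 = 0.18174614
  Very large: (2865/15805)²·(1−440/2865)·731.4/440 = 0.046232742
  → Var(ȳ_str) = 0.23883026.
Var(ȳ_srs) = (1 − 1666/15805)·479.5/1666 = 0.25747663.
deff = 0.23883026 / 0.25747663 = 0.9276.

0.9276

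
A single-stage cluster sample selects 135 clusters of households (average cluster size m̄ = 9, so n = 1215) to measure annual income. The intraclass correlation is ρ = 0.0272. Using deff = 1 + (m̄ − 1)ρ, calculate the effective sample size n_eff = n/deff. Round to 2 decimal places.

997.86

deff = 1 + (9 − 1)·0.0272 = 1 + 0.2176 = 1.2176.
n_eff = 1215 / 1.2176 = 997.86.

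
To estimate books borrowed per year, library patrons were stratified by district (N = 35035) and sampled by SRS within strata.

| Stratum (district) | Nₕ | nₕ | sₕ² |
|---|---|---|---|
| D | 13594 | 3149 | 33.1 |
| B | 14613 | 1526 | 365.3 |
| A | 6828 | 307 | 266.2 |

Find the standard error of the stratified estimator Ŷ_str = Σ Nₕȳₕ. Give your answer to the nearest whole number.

9267

Var(Ŷ_str) = Σₕ Nₕ²(1 − fₕ)sₕ²/nₕ.
D: 13594²·(1 − 3149/13594)·33.1/3149 = 1.4924887 × 10^6.
B: 14613²·(1 − 1526/14613)·365.3/1526 = 4.5779877 × 10^7.
A: 6828²·(1 − 307/6828)·266.2/307 = 3.8608007 × 10^7.
Sum = 8.5880373 × 10^7.
SE = √(8.5880373 × 10^7) = 9267.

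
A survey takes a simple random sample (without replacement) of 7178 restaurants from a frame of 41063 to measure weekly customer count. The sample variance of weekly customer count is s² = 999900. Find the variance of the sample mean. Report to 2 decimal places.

Under SRS without replacement, Var(ȳ) = (1 − f)·s²/n with f = n/N = 7178/41063 = 0.17480457.
Var(ȳ) = (1 − 0.17480457)·999900/7178 = 0.82519543·139.30064 = 114.95025.

114.95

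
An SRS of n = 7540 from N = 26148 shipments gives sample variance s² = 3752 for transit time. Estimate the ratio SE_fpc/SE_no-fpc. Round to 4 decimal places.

f = n/N = 7540/26148 = 0.28835857.
SE_no-fpc = √(s²/n) = 0.70541671; SE_fpc = √((1−f)s²/n) = 0.59508137.
Ratio = √(1−f) = 0.84358842.

0.8436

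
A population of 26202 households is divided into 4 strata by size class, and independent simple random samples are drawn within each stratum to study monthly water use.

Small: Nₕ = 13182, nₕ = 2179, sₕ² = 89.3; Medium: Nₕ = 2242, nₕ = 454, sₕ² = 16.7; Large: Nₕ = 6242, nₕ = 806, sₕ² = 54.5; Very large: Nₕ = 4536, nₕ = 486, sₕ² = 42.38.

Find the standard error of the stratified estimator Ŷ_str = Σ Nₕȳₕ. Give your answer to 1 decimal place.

3160.4

Var(Ŷ_str) = Σₕ Nₕ²(1 − fₕ)sₕ²/nₕ.
Small: 13182²·(1 − 2179/13182)·89.3/2179 = 5.9441074 × 10^6.
Medium: 2242²·(1 − 454/2242)·16.7/454 = 147456.44.
Large: 6242²·(1 − 806/6242)·54.5/806 = 2.2943764 × 10^6.
Very large: 4536²·(1 − 486/4536)·42.38/486 = 1.601964 × 10^6.
Sum = 9.9879042 × 10^6.
SE = √(9.9879042 × 10^6) = 3160.4.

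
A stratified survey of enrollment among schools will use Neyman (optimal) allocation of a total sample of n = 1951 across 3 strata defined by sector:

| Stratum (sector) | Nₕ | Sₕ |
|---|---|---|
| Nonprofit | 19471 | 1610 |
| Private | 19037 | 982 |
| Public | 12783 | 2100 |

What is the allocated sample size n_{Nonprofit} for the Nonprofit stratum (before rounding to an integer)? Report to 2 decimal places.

795.46

Neyman allocation: nₕ = n·NₕSₕ / Σⱼ NⱼSⱼ.
Σ NⱼSⱼ = 19471·1610 + 19037·982 + 12783·2100 = 7.6886944 × 10^7.
n_{Nonprofit} = 1951·19471·1610 / (7.6886944 × 10^7) = 795.46.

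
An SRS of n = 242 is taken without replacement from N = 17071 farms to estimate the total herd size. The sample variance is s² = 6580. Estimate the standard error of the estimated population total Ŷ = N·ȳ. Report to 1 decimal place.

88382.0

Var(Ŷ) = N²·Var(ȳ) = N²·(1 − n/N)·s²/n.
f = 242/17071 = 0.01417609; Var(ȳ) = 0.98582391·6580/242 = 26.804634.
Var(Ŷ) = 17071² · 26.804634 = 7.8113807 × 10^9.
SE(Ŷ) = √(7.8113807 × 10^9) = 88382.0.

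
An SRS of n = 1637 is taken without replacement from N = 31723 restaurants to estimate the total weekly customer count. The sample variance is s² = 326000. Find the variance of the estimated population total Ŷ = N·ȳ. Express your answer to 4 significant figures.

1.901 × 10^11

Var(Ŷ) = N²·Var(ȳ) = N²·(1 − n/N)·s²/n.
f = 1637/31723 = 0.05160294; Var(ȳ) = 0.94839706·326000/1637 = 188.86832.
Var(Ŷ) = 31723² · 188.86832 = 1.9006739 × 10^11.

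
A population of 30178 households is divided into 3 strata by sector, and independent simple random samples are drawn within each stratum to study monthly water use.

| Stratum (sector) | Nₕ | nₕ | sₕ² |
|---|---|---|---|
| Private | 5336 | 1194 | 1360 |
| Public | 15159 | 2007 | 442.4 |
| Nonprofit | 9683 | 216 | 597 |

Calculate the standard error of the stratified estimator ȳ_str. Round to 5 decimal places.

0.59506

Var(ȳ_str) = Σₕ Wₕ²(1 − fₕ)sₕ²/nₕ with Wₕ = Nₕ/N, N = 30178.
Private: Wₕ = 0.17681755; term = 0.17681755²·(1 − 0.22376312)·1360/1194 = 0.027642645.
Public: Wₕ = 0.50231957; term = 0.50231957²·(1 − 0.13239660)·442.4/2007 = 0.048255763.
Nonprofit: Wₕ = 0.32086288; term = 0.32086288²·(1 − 0.02230714)·597/216 = 0.27820311.
Sum = 0.35410152.
SE = √(0.35410152) = 0.59506.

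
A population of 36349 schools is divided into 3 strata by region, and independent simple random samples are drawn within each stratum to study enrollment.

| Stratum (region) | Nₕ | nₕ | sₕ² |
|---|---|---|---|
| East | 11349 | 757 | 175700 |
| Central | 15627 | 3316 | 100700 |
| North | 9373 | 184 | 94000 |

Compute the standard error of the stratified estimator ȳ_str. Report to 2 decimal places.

7.67

Var(ȳ_str) = Σₕ Wₕ²(1 − fₕ)sₕ²/nₕ with Wₕ = Nₕ/N, N = 36349.
East: Wₕ = 0.31222317; term = 0.31222317²·(1 − 0.06670191)·175700/757 = 21.116723.
Central: Wₕ = 0.42991554; term = 0.42991554²·(1 − 0.21219684)·100700/3316 = 4.4217986.
North: Wₕ = 0.25786129; term = 0.25786129²·(1 − 0.01963085)·94000/184 = 33.302126.
Sum = 58.840648.
SE = √(58.840648) = 7.67.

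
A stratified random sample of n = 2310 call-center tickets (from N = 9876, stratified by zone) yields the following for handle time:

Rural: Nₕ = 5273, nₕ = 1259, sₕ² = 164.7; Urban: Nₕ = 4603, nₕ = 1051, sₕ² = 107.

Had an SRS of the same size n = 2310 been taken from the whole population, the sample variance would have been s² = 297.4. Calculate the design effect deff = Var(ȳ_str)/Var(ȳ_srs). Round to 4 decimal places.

0.4609

Var(ȳ_str) = Σ Wₕ²(1−fₕ)sₕ²/nₕ with Wₕ = Nₕ/9876:
  Rural: (5273/9876)²·(1−1259/5273)·164.7/1259 = 0.028388395
  Urban: (4603/9876)²·(1−1051/4603)·107/1051 = 0.017066043
  → Var(ȳ_str) = 0.045454438.
Var(ȳ_srs) = (1 − 2310/9876)·297.4/2310 = 0.098631183.
deff = 0.045454438 / 0.098631183 = 0.4609.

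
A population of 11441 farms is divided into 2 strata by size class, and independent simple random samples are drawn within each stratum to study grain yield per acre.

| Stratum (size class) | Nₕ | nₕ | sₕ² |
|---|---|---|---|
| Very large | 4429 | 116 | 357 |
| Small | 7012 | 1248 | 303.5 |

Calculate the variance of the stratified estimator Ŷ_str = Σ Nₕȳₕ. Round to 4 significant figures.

Var(Ŷ_str) = Σₕ Nₕ²(1 − fₕ)sₕ²/nₕ.
Very large: 4429²·(1 − 116/4429)·357/116 = 5.8788904 × 10^7.
Small: 7012²·(1 − 1248/7012)·303.5/1248 = 9.8290148 × 10^6.
Sum = 6.8617919 × 10^7.

6.862 × 10^7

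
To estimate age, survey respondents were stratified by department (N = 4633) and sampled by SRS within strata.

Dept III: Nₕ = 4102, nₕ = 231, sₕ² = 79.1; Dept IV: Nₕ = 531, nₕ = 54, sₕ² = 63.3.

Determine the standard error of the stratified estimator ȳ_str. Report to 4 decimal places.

0.5169

Var(ȳ_str) = Σₕ Wₕ²(1 − fₕ)sₕ²/nₕ with Wₕ = Nₕ/N, N = 4633.
Dept III: Wₕ = 0.88538744; term = 0.88538744²·(1 − 0.05631399)·79.1/231 = 0.25331373.
Dept IV: Wₕ = 0.11461256; term = 0.11461256²·(1 − 0.10169492)·63.3/54 = 0.013832423.
Sum = 0.26714615.
SE = √(0.26714615) = 0.5169.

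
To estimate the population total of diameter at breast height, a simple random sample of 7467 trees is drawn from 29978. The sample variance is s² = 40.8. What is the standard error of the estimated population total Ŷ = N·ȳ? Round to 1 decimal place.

1920.2

Var(Ŷ) = N²·Var(ȳ) = N²·(1 − n/N)·s²/n.
f = 7467/29978 = 0.24908266; Var(ȳ) = 0.75091734·40.8/7467 = 0.0041030437.
Var(Ŷ) = 29978² · 0.0041030437 = 3.6873253 × 10^6.
SE(Ŷ) = √(3.6873253 × 10^6) = 1920.2.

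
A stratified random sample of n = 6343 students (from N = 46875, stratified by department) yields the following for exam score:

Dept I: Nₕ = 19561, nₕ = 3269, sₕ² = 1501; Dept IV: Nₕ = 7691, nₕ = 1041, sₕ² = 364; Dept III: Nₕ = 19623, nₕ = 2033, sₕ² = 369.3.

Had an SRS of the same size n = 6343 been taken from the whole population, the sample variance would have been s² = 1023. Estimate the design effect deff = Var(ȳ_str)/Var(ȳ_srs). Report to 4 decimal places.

Var(ȳ_str) = Σ Wₕ²(1−fₕ)sₕ²/nₕ with Wₕ = Nₕ/46875:
  Dept I: (19561/46875)²·(1−3269/19561)·1501/3269 = 0.06659608
  Dept IV: (7691/46875)²·(1−1041/7691)·364/1041 = 0.0081390281
  Dept III: (19623/46875)²·(1−2033/19623)·369.3/2033 = 0.028535837
  → Var(ȳ_str) = 0.10327095.
Var(ȳ_srs) = (1 − 6343/46875)·1023/6343 = 0.13945615.
deff = 0.10327095 / 0.13945615 = 0.7405.

0.7405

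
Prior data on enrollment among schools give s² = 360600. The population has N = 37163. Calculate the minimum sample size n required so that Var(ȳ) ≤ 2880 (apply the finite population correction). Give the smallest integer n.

Without fpc, n₀ = s²/D = 360600/2880 = 125.2083.
With fpc, (1 − n/N)·s²/n ≤ D requires n ≥ n₀/(1 + n₀/N) = 125.2083/(1 + 125.2083/37163) = 124.7879.
Rounding up, n = 125.

125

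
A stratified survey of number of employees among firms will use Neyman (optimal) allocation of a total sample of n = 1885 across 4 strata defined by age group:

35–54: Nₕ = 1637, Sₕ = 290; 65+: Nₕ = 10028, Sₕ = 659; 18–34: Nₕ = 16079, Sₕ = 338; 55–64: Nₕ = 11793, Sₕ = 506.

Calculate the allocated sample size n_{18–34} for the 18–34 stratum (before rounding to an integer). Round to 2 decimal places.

554.20

Neyman allocation: nₕ = n·NₕSₕ / Σⱼ NⱼSⱼ.
Σ NⱼSⱼ = 1637·290 + 10028·659 + 16079·338 + 11793·506 = 1.8485142 × 10^7.
n_{18–34} = 1885·16079·338 / (1.8485142 × 10^7) = 554.20.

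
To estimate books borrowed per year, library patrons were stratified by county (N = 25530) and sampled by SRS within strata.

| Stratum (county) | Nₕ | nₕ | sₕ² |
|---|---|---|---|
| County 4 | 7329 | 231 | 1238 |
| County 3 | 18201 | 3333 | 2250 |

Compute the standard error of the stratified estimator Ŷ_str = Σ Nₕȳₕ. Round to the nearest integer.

Var(Ŷ_str) = Σₕ Nₕ²(1 − fₕ)sₕ²/nₕ.
County 4: 7329²·(1 − 231/7329)·1238/231 = 2.7879783 × 10^8.
County 3: 18201²·(1 − 3333/18201)·2250/3333 = 1.8268168 × 10^8.
Sum = 4.6147951 × 10^8.
SE = √(4.6147951 × 10^8) = 21482.

21482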